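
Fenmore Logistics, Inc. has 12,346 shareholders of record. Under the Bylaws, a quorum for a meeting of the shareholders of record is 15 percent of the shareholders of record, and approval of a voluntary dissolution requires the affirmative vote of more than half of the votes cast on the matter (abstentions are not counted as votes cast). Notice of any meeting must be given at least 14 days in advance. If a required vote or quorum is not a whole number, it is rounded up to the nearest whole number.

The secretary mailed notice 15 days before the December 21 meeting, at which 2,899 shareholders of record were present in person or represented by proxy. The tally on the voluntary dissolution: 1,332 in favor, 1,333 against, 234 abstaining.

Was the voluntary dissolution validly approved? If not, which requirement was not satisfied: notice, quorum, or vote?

Notice: 15 days given; 14 required. Satisfied.
Quorum: 15% of 12,346 = 1,851.90, rounded up to 1,852; 2,899 present. Satisfied.
Vote: requires a majority of the votes cast (2,899 − 234 abstaining = 2,665); a majority of 2665 is 1333, so 1,333 needed; 1,332 in favor. Not satisfied.

Invalid — vote requirement not satisfied.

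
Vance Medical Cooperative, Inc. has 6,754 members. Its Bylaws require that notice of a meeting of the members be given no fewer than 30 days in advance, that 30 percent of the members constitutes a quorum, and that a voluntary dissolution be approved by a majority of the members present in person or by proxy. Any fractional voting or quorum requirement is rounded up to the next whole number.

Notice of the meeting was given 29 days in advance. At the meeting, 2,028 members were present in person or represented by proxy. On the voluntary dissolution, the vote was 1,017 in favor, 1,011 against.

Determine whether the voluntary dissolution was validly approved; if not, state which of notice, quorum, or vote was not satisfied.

Invalid — notice requirement not satisfied.

Notice: 29 days given; 30 required. Not satisfied.
Quorum: 30% of 6,754 = 2,026.20, rounded up to 2,027; 2,028 present. Satisfied.
Vote: requires a majority of those present (2,028); a majority of 2028 is 1015, so 1,015 needed; 1,017 in favor. Satisfied.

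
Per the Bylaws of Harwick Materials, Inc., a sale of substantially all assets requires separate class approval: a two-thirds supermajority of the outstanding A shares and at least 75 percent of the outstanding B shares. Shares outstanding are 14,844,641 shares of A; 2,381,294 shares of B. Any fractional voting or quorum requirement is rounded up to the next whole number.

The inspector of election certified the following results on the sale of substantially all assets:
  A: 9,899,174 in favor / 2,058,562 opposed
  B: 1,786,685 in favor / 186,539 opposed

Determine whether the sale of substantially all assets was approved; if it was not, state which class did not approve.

Approved — every class gave the required vote.

A: 2/3 of 14844641 = 9896427.33, rounded up to 9896428; 9,896,428 required, 9,899,174 in favor — approved.
B: 3/4 of 2381294 = 1785970.50, rounded up to 1785971; 1,785,971 required, 1,786,685 in favor — approved.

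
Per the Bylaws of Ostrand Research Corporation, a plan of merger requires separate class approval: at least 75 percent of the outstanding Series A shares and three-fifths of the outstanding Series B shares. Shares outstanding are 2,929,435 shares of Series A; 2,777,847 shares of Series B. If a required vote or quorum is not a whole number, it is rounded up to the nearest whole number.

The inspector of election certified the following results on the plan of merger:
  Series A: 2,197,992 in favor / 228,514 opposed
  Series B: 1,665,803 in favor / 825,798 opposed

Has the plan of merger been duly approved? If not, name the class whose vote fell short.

Not approved — the Series B shares did not give the required vote.

Series A: 3/4 of 2929435 = 2197076.25, rounded up to 2197077; 2,197,077 required, 2,197,992 in favor — approved.
Series B: 3/5 of 2777847 = 1666708.20, rounded up to 1666709; 1,666,709 required, 1,665,803 in favor — not approved.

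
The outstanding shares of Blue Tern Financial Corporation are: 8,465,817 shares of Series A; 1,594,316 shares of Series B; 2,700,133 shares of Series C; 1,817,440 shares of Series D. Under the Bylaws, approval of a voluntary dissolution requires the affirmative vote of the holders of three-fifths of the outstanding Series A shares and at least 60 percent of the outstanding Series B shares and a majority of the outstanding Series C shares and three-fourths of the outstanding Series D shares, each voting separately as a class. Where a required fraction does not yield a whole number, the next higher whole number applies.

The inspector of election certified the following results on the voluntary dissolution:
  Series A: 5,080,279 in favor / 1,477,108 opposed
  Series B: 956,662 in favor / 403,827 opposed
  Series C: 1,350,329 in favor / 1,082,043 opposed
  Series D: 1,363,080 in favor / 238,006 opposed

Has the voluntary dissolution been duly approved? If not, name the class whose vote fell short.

Approved — every class gave the required vote.

Series A: 3/5 of 8465817 = 5079490.20, rounded up to 5079491; 5,079,491 required, 5,080,279 in favor — approved.
Series B: 3/5 of 1594316 = 956589.60, rounded up to 956590; 956,590 required, 956,662 in favor — approved.
Series C: a majority of 2700133 is 1350067; 1,350,067 required, 1,350,329 in favor — approved.
Series D: 3/4 of 1817440 = 1363080; 1,363,080 required, 1,363,080 in favor — approved.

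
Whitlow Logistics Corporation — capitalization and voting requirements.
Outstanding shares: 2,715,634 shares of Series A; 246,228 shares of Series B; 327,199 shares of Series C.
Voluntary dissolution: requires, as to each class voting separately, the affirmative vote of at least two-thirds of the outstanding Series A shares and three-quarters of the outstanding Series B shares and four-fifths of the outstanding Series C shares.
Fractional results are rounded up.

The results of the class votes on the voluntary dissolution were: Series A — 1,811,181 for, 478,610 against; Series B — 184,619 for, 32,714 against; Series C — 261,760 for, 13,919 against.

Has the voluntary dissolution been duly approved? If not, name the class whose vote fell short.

Not approved — the Series B shares did not give the required vote.

Series A: 2/3 of 2715634 = 1810422.67, rounded up to 1810423; 1,810,423 required, 1,811,181 in favor — approved.
Series B: 3/4 of 246228 = 184671; 184,671 required, 184,619 in favor — not approved.
Series C: 4/5 of 327199 = 261759.20, rounded up to 261760; 261,760 required, 261,760 in favor — approved.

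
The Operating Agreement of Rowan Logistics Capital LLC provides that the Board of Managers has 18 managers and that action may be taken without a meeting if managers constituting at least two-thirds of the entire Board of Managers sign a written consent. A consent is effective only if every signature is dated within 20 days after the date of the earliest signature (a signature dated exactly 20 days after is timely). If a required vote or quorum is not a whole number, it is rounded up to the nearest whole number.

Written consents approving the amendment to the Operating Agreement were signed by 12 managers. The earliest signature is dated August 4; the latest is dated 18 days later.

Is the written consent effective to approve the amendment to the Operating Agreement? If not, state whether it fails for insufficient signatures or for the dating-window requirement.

Signatures required: at least two-thirds of 18 — 2/3 of 18 = 12, so 12 needed; 12 signed. Sufficient.
Dating window: the latest signature is 18 days after the earliest; the limit is 20 days. Within the window.

Effective — both the signature and dating-window requirements are satisfied.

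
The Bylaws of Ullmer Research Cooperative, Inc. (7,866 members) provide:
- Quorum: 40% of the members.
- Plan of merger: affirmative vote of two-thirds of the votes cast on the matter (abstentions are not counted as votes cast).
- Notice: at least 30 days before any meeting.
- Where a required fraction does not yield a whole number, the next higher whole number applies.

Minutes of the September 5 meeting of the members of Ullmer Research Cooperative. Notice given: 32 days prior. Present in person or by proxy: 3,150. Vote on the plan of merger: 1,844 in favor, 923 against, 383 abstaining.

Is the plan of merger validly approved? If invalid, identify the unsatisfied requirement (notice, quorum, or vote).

Notice: 32 days given; 30 required. Satisfied.
Quorum: 40% of 7,866 = 3,146.40, rounded up to 3,147; 3,150 present. Satisfied.
Vote: requires two-thirds of the votes cast (3,150 − 383 abstaining = 2,767); 2/3 of 2767 = 1844.67, rounded up to 1845, so 1,845 needed; 1,844 in favor. Not satisfied.

Invalid — vote requirement not satisfied.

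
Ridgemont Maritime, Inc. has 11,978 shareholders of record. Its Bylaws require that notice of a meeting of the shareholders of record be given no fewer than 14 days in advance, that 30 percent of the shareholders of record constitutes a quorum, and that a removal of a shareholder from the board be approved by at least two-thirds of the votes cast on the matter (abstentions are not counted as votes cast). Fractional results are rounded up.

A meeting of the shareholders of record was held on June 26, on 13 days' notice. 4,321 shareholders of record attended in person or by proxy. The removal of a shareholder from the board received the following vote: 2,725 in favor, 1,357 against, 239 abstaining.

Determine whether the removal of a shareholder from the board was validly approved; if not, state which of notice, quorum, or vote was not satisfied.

Invalid — notice requirement not satisfied.

Notice: 13 days given; 14 required. Not satisfied.
Quorum: 30% of 11,978 = 3,593.40, rounded up to 3,594; 4,321 present. Satisfied.
Vote: requires two-thirds of the votes cast (4,321 − 239 abstaining = 4,082); 2/3 of 4082 = 2721.33, rounded up to 2722, so 2,722 needed; 2,725 in favor. Satisfied.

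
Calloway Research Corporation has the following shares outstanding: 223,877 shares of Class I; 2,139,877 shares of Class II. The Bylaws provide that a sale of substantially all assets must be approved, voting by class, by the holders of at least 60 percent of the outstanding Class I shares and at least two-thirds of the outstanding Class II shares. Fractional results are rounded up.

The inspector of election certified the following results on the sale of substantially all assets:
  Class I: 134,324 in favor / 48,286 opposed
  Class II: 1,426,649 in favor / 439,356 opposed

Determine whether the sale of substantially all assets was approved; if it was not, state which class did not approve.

Not approved — the Class I shares did not give the required vote.

Class I: 3/5 of 223877 = 134326.20, rounded up to 134327; 134,327 required, 134,324 in favor — not approved.
Class II: 2/3 of 2139877 = 1426584.67, rounded up to 1426585; 1,426,585 required, 1,426,649 in favor — approved.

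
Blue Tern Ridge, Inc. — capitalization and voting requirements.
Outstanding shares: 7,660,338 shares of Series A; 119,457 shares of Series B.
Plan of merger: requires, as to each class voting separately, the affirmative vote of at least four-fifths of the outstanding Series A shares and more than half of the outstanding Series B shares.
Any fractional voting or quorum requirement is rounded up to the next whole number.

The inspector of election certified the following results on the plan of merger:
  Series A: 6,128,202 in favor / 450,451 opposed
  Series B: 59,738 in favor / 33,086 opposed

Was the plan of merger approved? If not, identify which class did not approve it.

Not approved — the Series A shares did not give the required vote.

Series A: 4/5 of 7660338 = 6128270.40, rounded up to 6128271; 6,128,271 required, 6,128,202 in favor — not approved.
Series B: a majority of 119457 is 59729; 59,729 required, 59,738 in favor — approved.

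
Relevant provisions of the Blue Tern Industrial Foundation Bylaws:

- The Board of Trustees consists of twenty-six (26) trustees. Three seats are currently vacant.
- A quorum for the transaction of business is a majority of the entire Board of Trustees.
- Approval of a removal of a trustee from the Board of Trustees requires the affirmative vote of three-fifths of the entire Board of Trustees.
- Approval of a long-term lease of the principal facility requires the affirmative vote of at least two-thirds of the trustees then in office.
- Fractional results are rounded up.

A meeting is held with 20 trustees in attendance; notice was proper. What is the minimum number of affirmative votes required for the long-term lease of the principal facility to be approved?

The long-term lease of the principal facility requires two-thirds of the trustees then in office (23).
2/3 of 23 = 15.33, rounded up to 16.

16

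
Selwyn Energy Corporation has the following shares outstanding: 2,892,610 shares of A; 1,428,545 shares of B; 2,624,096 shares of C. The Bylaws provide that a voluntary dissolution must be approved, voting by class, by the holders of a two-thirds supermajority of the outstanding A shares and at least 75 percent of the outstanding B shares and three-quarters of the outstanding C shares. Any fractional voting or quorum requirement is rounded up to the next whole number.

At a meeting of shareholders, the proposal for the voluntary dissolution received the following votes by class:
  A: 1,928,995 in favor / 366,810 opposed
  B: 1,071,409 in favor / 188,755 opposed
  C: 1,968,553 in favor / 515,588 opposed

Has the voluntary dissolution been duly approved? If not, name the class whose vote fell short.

Approved — every class gave the required vote.

A: 2/3 of 2892610 = 1928406.67, rounded up to 1928407; 1,928,407 required, 1,928,995 in favor — approved.
B: 3/4 of 1428545 = 1071408.75, rounded up to 1071409; 1,071,409 required, 1,071,409 in favor — approved.
C: 3/4 of 2624096 = 1968072; 1,968,072 required, 1,968,553 in favor — approved.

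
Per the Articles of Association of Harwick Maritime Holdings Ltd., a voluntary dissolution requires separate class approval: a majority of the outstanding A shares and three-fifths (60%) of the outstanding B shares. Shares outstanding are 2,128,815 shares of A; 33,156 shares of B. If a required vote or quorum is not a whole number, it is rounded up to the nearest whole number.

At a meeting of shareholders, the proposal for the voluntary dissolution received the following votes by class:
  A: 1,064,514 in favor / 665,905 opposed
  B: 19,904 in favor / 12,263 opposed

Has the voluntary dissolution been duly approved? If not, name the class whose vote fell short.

A: a majority of 2128815 is 1064408; 1,064,408 required, 1,064,514 in favor — approved.
B: 3/5 of 33156 = 19893.60, rounded up to 19894; 19,894 required, 19,904 in favor — approved.

Approved — every class gave the required vote.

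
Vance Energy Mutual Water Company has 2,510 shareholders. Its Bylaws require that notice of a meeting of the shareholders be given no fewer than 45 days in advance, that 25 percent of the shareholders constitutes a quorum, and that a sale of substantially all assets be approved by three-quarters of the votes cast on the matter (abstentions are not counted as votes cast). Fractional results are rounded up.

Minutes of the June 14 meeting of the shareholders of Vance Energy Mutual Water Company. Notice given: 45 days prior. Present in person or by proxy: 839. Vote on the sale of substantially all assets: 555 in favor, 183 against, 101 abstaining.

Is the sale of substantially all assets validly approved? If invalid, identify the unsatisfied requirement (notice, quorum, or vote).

Notice: 45 days given; 45 required. Satisfied.
Quorum: 25% of 2,510 = 627.50, rounded up to 628; 839 present. Satisfied.
Vote: requires three-fourths of the votes cast (839 − 101 abstaining = 738); 3/4 of 738 = 553.50, rounded up to 554, so 554 needed; 555 in favor. Satisfied.

Valid — all requirements satisfied.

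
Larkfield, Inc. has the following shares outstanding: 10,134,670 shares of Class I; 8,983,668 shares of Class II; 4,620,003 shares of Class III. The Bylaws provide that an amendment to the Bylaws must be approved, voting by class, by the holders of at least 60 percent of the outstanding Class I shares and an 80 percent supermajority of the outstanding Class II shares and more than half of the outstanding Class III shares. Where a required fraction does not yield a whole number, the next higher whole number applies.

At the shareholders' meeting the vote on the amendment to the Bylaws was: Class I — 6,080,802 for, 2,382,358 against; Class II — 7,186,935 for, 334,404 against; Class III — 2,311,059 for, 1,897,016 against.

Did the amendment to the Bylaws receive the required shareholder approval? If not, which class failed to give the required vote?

Approved — every class gave the required vote.

Class I: 3/5 of 10134670 = 6080802; 6,080,802 required, 6,080,802 in favor — approved.
Class II: 4/5 of 8983668 = 7186934.40, rounded up to 7186935; 7,186,935 required, 7,186,935 in favor — approved.
Class III: a majority of 4620003 is 2310002; 2,310,002 required, 2,311,059 in favor — approved.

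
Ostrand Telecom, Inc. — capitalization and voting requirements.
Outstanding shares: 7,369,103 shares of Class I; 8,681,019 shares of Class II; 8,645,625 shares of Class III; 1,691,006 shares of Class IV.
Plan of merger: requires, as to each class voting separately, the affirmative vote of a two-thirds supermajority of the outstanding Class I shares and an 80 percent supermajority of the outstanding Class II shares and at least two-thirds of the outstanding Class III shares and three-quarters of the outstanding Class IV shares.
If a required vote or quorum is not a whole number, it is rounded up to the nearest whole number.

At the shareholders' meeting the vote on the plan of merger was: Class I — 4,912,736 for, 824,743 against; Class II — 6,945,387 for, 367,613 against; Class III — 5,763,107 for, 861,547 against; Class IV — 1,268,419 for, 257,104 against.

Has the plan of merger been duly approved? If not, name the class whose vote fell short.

Class I: 2/3 of 7369103 = 4912735.33, rounded up to 4912736; 4,912,736 required, 4,912,736 in favor — approved.
Class II: 4/5 of 8681019 = 6944815.20, rounded up to 6944816; 6,944,816 required, 6,945,387 in favor — approved.
Class III: 2/3 of 8645625 = 5763750; 5,763,750 required, 5,763,107 in favor — not approved.
Class IV: 3/4 of 1691006 = 1268254.50, rounded up to 1268255; 1,268,255 required, 1,268,419 in favor — approved.

Not approved — the Class III shares did not give the required vote.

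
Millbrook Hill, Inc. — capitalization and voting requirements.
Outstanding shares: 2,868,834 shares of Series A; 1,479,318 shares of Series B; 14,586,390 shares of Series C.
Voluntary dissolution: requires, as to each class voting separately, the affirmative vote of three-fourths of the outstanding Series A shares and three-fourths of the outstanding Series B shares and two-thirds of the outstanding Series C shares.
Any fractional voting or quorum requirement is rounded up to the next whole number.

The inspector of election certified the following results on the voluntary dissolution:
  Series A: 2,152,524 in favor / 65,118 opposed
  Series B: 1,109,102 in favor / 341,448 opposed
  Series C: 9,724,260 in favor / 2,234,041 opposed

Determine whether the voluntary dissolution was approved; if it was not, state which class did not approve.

Series A: 3/4 of 2868834 = 2151625.50, rounded up to 2151626; 2,151,626 required, 2,152,524 in favor — approved.
Series B: 3/4 of 1479318 = 1109488.50, rounded up to 1109489; 1,109,489 required, 1,109,102 in favor — not approved.
Series C: 2/3 of 14586390 = 9724260; 9,724,260 required, 9,724,260 in favor — approved.

Not approved — the Series B shares did not give the required vote.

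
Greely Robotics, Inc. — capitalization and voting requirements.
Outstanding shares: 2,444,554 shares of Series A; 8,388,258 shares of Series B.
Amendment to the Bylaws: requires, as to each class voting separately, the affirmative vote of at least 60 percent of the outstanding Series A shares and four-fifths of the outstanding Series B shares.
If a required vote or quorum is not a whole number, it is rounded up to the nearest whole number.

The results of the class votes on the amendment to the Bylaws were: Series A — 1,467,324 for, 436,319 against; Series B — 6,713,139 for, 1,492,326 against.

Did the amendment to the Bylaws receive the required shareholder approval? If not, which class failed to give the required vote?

Series A: 3/5 of 2444554 = 1466732.40, rounded up to 1466733; 1,466,733 required, 1,467,324 in favor — approved.
Series B: 4/5 of 8388258 = 6710606.40, rounded up to 6710607; 6,710,607 required, 6,713,139 in favor — approved.

Approved — every class gave the required vote.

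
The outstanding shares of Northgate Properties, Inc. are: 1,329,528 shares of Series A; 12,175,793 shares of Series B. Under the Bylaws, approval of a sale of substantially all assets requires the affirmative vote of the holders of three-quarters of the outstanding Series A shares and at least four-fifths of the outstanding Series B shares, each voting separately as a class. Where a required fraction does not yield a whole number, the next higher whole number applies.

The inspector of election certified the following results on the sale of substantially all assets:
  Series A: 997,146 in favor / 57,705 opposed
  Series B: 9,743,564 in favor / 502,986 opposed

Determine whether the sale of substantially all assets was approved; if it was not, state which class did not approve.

Series A: 3/4 of 1329528 = 997146; 997,146 required, 997,146 in favor — approved.
Series B: 4/5 of 12175793 = 9740634.40, rounded up to 9740635; 9,740,635 required, 9,743,564 in favor — approved.

Approved — every class gave the required vote.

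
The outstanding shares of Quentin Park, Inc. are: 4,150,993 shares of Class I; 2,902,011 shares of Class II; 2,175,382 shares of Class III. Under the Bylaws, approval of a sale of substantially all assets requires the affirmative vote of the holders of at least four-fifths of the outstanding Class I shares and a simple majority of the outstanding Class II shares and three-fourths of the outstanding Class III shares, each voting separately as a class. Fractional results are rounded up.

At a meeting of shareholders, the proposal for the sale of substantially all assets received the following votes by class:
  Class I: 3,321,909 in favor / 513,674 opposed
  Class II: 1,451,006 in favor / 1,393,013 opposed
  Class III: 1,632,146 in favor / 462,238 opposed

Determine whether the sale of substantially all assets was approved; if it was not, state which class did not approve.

Class I: 4/5 of 4150993 = 3320794.40, rounded up to 3320795; 3,320,795 required, 3,321,909 in favor — approved.
Class II: a majority of 2902011 is 1451006; 1,451,006 required, 1,451,006 in favor — approved.
Class III: 3/4 of 2175382 = 1631536.50, rounded up to 1631537; 1,631,537 required, 1,632,146 in favor — approved.

Approved — every class gave the required vote.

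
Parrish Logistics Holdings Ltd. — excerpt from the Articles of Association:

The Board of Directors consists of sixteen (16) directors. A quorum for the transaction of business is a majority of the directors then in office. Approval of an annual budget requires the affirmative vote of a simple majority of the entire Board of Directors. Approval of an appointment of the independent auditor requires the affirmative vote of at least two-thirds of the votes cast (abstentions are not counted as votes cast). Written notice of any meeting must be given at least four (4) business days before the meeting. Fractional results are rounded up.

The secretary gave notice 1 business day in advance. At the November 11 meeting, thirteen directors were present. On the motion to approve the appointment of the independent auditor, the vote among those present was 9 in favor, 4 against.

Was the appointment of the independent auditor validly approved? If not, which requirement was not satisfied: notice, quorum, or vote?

Invalid — notice requirement not satisfied.

Notice: 1 business day given; 4 required (1 < 4). Not satisfied.
Quorum: 13 present; quorum is 9. Satisfied.
Vote: the appointment of the independent auditor requires two-thirds of the votes cast (13). 2/3 of 13 = 8.67, rounded up to 9, so 9 affirmative votes are needed; 9 voted in favor. Satisfied.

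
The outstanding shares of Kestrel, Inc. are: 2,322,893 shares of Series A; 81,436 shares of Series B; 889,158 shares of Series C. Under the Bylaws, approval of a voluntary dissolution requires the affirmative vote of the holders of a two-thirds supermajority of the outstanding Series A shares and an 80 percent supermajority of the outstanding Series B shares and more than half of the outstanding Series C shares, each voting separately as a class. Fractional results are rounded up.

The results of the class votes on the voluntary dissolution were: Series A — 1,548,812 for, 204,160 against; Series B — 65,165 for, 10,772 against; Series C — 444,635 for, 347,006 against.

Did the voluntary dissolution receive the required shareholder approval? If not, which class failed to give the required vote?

Approved — every class gave the required vote.

Series A: 2/3 of 2322893 = 1548595.33, rounded up to 1548596; 1,548,596 required, 1,548,812 in favor — approved.
Series B: 4/5 of 81436 = 65148.80, rounded up to 65149; 65,149 required, 65,165 in favor — approved.
Series C: a majority of 889158 is 444580; 444,580 required, 444,635 in favor — approved.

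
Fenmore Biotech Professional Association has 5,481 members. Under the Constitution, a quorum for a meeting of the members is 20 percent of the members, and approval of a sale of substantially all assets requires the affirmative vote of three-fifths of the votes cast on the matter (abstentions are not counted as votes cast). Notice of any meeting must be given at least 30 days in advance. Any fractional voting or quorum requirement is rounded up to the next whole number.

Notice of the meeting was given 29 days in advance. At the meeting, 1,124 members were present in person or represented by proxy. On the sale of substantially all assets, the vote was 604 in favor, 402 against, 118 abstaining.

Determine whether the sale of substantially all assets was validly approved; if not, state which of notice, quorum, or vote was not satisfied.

Notice: 29 days given; 30 required. Not satisfied.
Quorum: 20% of 5,481 = 1,096.20, rounded up to 1,097; 1,124 present. Satisfied.
Vote: requires three-fifths of the votes cast (1,124 − 118 abstaining = 1,006); 3/5 of 1006 = 603.60, rounded up to 604, so 604 needed; 604 in favor. Satisfied.

Invalid — notice requirement not satisfied.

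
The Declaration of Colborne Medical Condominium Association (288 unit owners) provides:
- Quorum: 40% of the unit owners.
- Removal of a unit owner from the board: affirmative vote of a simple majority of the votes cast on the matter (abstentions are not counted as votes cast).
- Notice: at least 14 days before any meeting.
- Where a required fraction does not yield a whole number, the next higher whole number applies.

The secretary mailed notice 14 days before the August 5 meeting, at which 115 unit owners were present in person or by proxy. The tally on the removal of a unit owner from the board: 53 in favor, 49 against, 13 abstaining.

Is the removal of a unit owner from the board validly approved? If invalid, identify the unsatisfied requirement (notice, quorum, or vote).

Invalid — quorum requirement not satisfied.

Notice: 14 days given; 14 required. Satisfied.
Quorum: 40% of 288 = 115.20, rounded up to 116; 115 present. Not satisfied.
Vote: requires a majority of the votes cast (115 − 13 abstaining = 102); a majority of 102 is 52, so 52 needed; 53 in favor. Satisfied.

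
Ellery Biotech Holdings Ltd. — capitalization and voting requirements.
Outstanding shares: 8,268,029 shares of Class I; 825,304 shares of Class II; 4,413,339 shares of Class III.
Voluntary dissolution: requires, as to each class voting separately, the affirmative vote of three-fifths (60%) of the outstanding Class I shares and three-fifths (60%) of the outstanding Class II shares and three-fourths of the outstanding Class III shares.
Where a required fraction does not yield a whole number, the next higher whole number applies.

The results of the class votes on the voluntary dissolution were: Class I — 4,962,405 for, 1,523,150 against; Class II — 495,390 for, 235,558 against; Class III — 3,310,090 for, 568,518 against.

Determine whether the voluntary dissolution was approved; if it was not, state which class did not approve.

Class I: 3/5 of 8268029 = 4960817.40, rounded up to 4960818; 4,960,818 required, 4,962,405 in favor — approved.
Class II: 3/5 of 825304 = 495182.40, rounded up to 495183; 495,183 required, 495,390 in favor — approved.
Class III: 3/4 of 4413339 = 3310004.25, rounded up to 3310005; 3,310,005 required, 3,310,090 in favor — approved.

Approved — every class gave the required vote.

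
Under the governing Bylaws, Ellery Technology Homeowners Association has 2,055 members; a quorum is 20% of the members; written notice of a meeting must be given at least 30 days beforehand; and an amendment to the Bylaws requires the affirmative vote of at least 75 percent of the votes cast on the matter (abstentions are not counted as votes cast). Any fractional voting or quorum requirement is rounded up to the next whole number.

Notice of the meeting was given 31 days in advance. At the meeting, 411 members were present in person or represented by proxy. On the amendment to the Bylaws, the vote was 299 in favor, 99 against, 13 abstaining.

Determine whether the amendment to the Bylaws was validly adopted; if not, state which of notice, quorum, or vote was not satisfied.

Valid — all requirements satisfied.

Notice: 31 days given; 30 required. Satisfied.
Quorum: 20% of 2,055 = 411; 411 present. Satisfied.
Vote: requires three-fourths of the votes cast (411 − 13 abstaining = 398); 3/4 of 398 = 298.50, rounded up to 299, so 299 needed; 299 in favor. Satisfied.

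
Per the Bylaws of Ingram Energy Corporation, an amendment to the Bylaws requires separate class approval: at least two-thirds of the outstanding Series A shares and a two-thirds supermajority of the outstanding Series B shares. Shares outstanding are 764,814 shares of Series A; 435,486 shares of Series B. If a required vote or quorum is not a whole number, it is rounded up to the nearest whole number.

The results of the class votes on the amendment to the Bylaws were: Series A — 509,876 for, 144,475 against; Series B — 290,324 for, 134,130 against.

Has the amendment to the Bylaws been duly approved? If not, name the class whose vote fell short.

Series A: 2/3 of 764814 = 509876; 509,876 required, 509,876 in favor — approved.
Series B: 2/3 of 435486 = 290324; 290,324 required, 290,324 in favor — approved.

Approved — every class gave the required vote.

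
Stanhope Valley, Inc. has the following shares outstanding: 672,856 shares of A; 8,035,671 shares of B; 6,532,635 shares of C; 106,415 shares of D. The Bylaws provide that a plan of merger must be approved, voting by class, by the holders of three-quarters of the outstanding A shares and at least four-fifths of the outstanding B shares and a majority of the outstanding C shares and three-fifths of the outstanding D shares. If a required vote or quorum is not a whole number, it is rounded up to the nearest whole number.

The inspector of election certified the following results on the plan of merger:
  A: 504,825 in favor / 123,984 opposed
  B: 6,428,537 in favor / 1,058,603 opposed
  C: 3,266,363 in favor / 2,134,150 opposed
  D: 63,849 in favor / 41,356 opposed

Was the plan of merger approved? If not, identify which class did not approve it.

A: 3/4 of 672856 = 504642; 504,642 required, 504,825 in favor — approved.
B: 4/5 of 8035671 = 6428536.80, rounded up to 6428537; 6,428,537 required, 6,428,537 in favor — approved.
C: a majority of 6532635 is 3266318; 3,266,318 required, 3,266,363 in favor — approved.
D: 3/5 of 106415 = 63849; 63,849 required, 63,849 in favor — approved.

Approved — every class gave the required vote.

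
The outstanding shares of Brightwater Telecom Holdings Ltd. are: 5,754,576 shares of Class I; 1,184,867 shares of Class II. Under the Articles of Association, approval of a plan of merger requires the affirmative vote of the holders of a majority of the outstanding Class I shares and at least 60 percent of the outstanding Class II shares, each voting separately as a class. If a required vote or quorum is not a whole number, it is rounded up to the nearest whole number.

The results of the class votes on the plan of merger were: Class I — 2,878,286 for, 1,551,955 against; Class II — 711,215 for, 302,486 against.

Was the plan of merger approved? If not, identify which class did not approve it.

Approved — every class gave the required vote.

Class I: a majority of 5754576 is 2877289; 2,877,289 required, 2,878,286 in favor — approved.
Class II: 3/5 of 1184867 = 710920.20, rounded up to 710921; 710,921 required, 711,215 in favor — approved.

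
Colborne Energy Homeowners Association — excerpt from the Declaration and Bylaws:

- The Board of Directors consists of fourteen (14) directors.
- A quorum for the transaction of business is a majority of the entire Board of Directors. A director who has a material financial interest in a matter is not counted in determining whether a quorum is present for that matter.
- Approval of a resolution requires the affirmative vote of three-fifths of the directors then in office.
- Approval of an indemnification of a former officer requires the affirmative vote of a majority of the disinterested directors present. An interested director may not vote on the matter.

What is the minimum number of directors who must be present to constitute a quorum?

8

A majority of 14 is 8.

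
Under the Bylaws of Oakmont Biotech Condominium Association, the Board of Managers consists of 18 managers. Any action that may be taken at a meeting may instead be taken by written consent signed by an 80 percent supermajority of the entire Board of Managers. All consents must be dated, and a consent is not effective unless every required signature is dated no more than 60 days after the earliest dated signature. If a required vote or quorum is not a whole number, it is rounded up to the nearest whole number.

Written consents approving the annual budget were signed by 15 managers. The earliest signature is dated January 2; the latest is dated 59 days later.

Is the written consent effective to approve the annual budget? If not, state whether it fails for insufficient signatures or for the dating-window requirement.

Signatures required: an 80 percent supermajority of 18 — 4/5 of 18 = 14.40, rounded up to 15, so 15 needed; 15 signed. Sufficient.
Dating window: the latest signature is 59 days after the earliest; the limit is 60 days. Within the window.

Effective — both the signature and dating-window requirements are satisfied.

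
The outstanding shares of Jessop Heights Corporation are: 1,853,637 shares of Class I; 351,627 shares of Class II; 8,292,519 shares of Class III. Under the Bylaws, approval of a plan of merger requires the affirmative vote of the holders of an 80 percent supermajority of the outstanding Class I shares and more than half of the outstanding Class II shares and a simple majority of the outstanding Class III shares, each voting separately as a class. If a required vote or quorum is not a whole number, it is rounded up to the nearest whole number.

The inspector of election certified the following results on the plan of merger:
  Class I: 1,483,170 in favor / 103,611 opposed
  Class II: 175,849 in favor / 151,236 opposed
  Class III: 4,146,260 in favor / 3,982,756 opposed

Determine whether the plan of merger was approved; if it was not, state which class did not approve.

Class I: 4/5 of 1853637 = 1482909.60, rounded up to 1482910; 1,482,910 required, 1,483,170 in favor — approved.
Class II: a majority of 351627 is 175814; 175,814 required, 175,849 in favor — approved.
Class III: a majority of 8292519 is 4146260; 4,146,260 required, 4,146,260 in favor — approved.

Approved — every class gave the required vote.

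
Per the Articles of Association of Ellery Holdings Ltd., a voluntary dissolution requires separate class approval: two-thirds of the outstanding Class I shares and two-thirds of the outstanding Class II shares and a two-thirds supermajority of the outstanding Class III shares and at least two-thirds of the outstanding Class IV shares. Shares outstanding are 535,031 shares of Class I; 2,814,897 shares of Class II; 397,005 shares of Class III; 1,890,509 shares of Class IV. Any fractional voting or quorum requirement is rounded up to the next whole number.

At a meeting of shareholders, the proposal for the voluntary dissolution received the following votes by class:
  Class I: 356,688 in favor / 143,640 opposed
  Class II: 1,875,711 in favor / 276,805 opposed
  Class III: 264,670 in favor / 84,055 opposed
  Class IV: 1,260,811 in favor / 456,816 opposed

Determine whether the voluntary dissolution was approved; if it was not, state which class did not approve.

Class I: 2/3 of 535031 = 356687.33, rounded up to 356688; 356,688 required, 356,688 in favor — approved.
Class II: 2/3 of 2814897 = 1876598; 1,876,598 required, 1,875,711 in favor — not approved.
Class III: 2/3 of 397005 = 264670; 264,670 required, 264,670 in favor — approved.
Class IV: 2/3 of 1890509 = 1260339.33, rounded up to 1260340; 1,260,340 required, 1,260,811 in favor — approved.

Not approved — the Class II shares did not give the required vote.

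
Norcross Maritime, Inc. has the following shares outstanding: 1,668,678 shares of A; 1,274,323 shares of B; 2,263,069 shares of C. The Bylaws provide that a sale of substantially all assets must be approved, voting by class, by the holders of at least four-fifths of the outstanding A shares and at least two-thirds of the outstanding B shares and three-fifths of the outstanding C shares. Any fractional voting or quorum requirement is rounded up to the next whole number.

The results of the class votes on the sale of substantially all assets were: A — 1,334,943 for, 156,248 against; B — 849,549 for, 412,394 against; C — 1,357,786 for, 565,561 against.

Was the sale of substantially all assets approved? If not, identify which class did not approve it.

A: 4/5 of 1668678 = 1334942.40, rounded up to 1334943; 1,334,943 required, 1,334,943 in favor — approved.
B: 2/3 of 1274323 = 849548.67, rounded up to 849549; 849,549 required, 849,549 in favor — approved.
C: 3/5 of 2263069 = 1357841.40, rounded up to 1357842; 1,357,842 required, 1,357,786 in favor — not approved.

Not approved — the C shares did not give the required vote.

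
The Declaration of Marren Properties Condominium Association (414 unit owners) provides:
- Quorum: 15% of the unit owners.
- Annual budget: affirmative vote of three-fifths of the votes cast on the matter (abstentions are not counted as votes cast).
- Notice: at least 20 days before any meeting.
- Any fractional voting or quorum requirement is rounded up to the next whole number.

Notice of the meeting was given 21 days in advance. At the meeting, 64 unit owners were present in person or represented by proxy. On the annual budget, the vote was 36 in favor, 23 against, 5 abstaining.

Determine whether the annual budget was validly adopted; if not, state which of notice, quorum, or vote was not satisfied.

Notice: 21 days given; 20 required. Satisfied.
Quorum: 15% of 414 = 62.10, rounded up to 63; 64 present. Satisfied.
Vote: requires three-fifths of the votes cast (64 − 5 abstaining = 59); 3/5 of 59 = 35.40, rounded up to 36, so 36 needed; 36 in favor. Satisfied.

Valid — all requirements satisfied.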